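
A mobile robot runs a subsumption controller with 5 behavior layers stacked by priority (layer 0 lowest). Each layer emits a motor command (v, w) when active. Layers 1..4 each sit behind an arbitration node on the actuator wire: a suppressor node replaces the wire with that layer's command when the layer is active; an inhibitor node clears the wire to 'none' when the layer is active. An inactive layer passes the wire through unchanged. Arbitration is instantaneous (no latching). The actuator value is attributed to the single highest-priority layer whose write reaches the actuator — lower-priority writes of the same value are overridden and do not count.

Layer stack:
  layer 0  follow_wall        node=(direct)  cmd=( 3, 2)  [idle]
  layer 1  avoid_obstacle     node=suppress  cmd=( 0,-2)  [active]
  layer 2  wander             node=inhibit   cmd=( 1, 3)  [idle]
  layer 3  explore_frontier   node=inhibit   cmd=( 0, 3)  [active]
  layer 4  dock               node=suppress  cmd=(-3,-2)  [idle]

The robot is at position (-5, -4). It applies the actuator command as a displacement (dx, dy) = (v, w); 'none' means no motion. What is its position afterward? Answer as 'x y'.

-5 -4

L0 follow_wall: idle → wire = none
L1 avoid_obstacle: active, suppressor → wire = (0, -2)
L2 wander: idle → wire stays (0, -2)
L3 explore_frontier: active, inhibitor → wire = none
L4 dock: idle → wire stays none
actuator = none
position: (-5, -4) + none = (-5, -4)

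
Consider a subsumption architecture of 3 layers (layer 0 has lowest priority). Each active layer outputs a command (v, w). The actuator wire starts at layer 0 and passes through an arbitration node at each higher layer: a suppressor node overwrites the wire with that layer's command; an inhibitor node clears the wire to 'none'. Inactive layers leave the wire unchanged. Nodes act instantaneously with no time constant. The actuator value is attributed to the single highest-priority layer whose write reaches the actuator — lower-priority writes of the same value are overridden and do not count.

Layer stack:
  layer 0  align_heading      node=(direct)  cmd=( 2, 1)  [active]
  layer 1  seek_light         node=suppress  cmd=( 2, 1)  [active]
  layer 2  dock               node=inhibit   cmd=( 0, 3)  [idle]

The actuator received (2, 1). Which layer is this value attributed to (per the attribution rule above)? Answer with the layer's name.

seek_light

layer 0 (align_heading) active — direct: (2, 1)
layer 1 (seek_light) active — suppresses: (2, 1)
layer 2 (dock) idle — unchanged: (2, 1)
→ actuator (2, 1)
last writer: layer 1 = seek_light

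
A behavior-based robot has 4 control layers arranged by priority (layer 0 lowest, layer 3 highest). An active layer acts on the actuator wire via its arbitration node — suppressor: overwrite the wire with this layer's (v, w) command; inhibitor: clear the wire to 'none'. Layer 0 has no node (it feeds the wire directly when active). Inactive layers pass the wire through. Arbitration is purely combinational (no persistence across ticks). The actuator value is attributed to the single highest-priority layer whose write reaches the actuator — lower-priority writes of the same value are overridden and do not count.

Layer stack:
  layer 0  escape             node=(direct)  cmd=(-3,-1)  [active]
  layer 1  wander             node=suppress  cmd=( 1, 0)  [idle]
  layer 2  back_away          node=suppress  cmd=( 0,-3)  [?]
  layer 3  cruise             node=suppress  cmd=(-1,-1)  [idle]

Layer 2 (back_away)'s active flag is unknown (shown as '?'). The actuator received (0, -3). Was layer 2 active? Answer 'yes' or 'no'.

If layer 2 is active=yes:
  actuator would be (0, -3)
If layer 2 is active=no:
  actuator would be (-3, -1)
Observed (0, -3), so layer 2 was active.

yes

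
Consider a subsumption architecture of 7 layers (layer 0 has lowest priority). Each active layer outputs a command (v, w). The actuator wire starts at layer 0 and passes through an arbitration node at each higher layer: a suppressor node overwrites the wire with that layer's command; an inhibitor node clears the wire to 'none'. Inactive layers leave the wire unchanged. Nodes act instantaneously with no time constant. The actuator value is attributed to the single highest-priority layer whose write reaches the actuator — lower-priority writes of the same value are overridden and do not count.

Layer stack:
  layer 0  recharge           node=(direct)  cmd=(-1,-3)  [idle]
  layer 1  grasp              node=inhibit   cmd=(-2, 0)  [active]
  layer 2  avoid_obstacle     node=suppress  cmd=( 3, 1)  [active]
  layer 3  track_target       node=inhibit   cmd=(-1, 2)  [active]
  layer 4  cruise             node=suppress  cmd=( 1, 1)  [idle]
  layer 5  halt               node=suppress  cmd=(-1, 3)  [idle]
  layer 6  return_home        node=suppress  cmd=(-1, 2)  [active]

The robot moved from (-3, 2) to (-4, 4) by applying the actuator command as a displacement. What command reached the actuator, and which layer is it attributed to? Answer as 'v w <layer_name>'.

-1 2 return_home

displacement = (-4, 4) − (-3, 2) = (-1, 2)
layer 0 (recharge) idle — none
layer 1 (grasp) active — inhibits: none
layer 2 (avoid_obstacle) active — suppresses: (3, 1)
layer 3 (track_target) active — inhibits: none
layer 4 (cruise) idle — unchanged: none
layer 5 (halt) idle — unchanged: none
layer 6 (return_home) active — suppresses: (-1, 2)
→ actuator (-1, 2) — from layer 6 (return_home)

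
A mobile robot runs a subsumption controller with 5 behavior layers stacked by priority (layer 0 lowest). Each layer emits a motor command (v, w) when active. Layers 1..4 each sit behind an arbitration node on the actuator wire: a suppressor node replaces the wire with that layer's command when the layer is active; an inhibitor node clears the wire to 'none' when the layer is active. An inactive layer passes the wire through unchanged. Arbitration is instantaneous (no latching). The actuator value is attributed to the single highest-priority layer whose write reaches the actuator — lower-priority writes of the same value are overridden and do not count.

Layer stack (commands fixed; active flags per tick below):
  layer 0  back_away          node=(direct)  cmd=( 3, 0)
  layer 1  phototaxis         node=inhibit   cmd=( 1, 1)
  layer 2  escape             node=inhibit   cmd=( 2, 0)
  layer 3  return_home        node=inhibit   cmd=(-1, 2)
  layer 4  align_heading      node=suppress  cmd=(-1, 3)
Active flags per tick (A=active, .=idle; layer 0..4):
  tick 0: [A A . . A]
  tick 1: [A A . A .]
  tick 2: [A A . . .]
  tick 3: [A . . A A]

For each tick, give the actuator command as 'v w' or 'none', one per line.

-1 3
none
none
-1 3

tick 0:
  [0] back_away on; wire := (3, 0)
  [1] phototaxis on (inhibit); wire := none
  [2] escape off; pass none
  [3] return_home off; pass none
  [4] align_heading on (suppress); wire := (-1, 3)
  output (-1, 3)
tick 1:
  [0] back_away on; wire := (3, 0)
  [1] phototaxis on (inhibit); wire := none
  [2] escape off; pass none
  [3] return_home on (inhibit); wire := none
  [4] align_heading off; pass none
  output none
tick 2:
  [0] back_away on; wire := (3, 0)
  [1] phototaxis on (inhibit); wire := none
  [2] escape off; pass none
  [3] return_home off; pass none
  [4] align_heading off; pass none
  output none
tick 3:
  [0] back_away on; wire := (3, 0)
  [1] phototaxis off; pass (3, 0)
  [2] escape off; pass (3, 0)
  [3] return_home on (inhibit); wire := none
  [4] align_heading on (suppress); wire := (-1, 3)
  output (-1, 3)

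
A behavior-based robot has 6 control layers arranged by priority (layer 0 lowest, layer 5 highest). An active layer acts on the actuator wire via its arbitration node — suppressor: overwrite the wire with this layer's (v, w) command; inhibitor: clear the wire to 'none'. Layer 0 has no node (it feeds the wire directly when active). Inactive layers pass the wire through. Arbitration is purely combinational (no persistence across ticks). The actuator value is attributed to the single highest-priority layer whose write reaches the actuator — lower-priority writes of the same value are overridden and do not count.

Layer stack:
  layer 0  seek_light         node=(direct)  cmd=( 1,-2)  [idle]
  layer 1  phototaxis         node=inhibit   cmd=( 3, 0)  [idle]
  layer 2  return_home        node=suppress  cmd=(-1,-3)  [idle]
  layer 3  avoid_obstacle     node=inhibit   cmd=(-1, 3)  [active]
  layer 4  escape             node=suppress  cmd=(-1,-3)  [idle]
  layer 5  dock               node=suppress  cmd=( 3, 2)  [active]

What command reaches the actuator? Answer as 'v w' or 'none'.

[0] seek_light off; wire := none
[1] phototaxis off; pass none
[2] return_home off; pass none
[3] avoid_obstacle on (inhibit); wire := none
[4] escape off; pass none
[5] dock on (suppress); wire := (3, 2)
output (3, 2)

3 2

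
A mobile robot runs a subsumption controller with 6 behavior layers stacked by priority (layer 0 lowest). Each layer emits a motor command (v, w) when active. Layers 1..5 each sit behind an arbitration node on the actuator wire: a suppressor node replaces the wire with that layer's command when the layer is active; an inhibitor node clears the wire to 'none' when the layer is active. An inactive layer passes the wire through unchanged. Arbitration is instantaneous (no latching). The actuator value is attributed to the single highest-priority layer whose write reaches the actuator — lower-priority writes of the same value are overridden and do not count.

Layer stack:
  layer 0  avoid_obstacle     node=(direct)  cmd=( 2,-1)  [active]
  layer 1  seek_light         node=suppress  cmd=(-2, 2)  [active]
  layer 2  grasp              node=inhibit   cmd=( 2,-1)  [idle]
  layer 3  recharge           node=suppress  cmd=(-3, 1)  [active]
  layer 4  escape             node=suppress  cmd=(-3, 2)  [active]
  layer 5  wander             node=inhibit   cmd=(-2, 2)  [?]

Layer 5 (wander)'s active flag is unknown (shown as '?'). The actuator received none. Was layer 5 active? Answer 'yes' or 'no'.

yes

If layer 5 is active=yes:
  actuator would be none
If layer 5 is active=no:
  actuator would be (-3, 2)
Observed none, so layer 5 was active.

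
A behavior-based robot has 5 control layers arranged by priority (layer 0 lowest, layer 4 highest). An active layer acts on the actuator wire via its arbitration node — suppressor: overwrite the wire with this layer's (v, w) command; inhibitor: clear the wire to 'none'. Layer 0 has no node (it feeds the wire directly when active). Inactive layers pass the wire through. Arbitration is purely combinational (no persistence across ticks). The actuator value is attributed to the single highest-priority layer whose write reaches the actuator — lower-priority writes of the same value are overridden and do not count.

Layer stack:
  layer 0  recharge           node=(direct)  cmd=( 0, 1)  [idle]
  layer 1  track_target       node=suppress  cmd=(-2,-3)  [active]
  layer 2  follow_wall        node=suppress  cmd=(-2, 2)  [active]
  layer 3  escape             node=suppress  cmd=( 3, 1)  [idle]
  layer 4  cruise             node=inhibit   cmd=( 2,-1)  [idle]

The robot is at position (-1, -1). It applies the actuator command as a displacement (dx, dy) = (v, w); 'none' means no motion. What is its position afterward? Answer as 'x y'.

layer 0 (recharge) idle — none
layer 1 (track_target) active — suppresses: (-2, -3)
layer 2 (follow_wall) active — suppresses: (-2, 2)
layer 3 (escape) idle — unchanged: (-2, 2)
layer 4 (cruise) idle — unchanged: (-2, 2)
→ actuator (-2, 2)
position: (-1, -1) + (-2, 2) = (-3, 1)

-3 1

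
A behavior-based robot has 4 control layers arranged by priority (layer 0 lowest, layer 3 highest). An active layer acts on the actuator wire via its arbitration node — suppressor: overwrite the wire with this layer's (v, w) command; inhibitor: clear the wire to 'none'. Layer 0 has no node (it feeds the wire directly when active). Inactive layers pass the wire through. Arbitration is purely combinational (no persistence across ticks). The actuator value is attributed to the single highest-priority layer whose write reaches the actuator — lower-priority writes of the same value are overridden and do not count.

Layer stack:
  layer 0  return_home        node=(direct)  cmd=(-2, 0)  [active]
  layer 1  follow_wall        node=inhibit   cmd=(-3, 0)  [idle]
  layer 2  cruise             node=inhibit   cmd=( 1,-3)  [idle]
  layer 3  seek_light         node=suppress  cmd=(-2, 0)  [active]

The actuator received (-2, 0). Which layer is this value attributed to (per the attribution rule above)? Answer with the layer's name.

L0 return_home: active, feeds wire = (-2, 0)
L1 follow_wall: idle → wire stays (-2, 0)
L2 cruise: idle → wire stays (-2, 0)
L3 seek_light: active, suppressor → wire = (-2, 0)
actuator = (-2, 0)
last writer: layer 3 = seek_light

seek_light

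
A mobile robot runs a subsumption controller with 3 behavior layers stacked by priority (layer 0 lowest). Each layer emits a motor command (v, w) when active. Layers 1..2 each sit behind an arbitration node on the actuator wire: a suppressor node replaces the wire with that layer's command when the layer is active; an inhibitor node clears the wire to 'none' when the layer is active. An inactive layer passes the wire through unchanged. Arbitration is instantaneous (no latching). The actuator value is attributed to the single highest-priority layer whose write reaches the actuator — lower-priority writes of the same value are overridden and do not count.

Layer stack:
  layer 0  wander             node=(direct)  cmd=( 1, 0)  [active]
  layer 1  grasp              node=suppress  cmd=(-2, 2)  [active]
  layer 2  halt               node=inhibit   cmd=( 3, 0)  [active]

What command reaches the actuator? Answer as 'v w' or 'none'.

none

[0] wander on; wire := (1, 0)
[1] grasp on (suppress); wire := (-2, 2)
[2] halt on (inhibit); wire := none
output none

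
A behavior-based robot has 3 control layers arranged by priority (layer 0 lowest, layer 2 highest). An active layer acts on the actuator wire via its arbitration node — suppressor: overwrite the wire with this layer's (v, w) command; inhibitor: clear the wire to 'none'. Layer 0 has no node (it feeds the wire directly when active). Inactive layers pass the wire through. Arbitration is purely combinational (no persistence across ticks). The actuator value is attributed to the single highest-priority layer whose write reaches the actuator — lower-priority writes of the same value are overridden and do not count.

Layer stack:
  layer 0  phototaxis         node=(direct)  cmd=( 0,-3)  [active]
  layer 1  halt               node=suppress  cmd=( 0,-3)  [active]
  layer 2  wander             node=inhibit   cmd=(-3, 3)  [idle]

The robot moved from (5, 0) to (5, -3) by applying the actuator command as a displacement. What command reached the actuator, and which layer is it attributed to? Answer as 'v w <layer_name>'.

0 -3 halt

displacement = (5, -3) − (5, 0) = (0, -3)
[0] phototaxis on; wire := (0, -3)
[1] halt on (suppress); wire := (0, -3)
[2] wander off; pass (0, -3)
output (0, -3) — from layer 1 (halt)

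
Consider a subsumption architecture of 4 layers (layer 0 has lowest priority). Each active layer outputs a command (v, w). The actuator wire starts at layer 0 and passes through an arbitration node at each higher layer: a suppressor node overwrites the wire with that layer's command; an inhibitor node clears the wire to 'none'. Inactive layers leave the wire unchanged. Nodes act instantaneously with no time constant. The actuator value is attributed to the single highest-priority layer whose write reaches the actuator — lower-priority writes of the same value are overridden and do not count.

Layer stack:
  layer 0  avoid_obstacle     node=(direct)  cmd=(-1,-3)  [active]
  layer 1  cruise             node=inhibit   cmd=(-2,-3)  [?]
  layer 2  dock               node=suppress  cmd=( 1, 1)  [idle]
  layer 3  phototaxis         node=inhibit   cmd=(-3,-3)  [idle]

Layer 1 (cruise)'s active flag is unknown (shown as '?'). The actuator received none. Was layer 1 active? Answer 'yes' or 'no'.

yes

If layer 1 is active=yes:
  actuator would be none
If layer 1 is active=no:
  actuator would be (-1, -3)
Observed none, so layer 1 was active.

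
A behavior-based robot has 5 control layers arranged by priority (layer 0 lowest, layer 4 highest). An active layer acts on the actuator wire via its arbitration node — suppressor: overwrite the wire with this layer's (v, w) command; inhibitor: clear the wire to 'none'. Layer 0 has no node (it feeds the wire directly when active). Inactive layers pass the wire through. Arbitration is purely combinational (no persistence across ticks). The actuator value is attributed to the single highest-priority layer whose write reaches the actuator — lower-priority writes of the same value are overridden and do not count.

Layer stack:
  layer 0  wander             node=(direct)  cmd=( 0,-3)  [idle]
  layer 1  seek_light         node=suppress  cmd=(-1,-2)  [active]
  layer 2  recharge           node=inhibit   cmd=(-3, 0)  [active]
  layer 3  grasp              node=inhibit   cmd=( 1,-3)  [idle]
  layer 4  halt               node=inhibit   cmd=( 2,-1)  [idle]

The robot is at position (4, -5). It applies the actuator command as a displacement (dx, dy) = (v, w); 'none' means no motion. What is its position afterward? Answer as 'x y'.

L0 wander: idle → wire = none
L1 seek_light: active, suppressor → wire = (-1, -2)
L2 recharge: active, inhibitor → wire = none
L3 grasp: idle → wire stays none
L4 halt: idle → wire stays none
actuator = none
position: (4, -5) + none = (4, -5)

4 -5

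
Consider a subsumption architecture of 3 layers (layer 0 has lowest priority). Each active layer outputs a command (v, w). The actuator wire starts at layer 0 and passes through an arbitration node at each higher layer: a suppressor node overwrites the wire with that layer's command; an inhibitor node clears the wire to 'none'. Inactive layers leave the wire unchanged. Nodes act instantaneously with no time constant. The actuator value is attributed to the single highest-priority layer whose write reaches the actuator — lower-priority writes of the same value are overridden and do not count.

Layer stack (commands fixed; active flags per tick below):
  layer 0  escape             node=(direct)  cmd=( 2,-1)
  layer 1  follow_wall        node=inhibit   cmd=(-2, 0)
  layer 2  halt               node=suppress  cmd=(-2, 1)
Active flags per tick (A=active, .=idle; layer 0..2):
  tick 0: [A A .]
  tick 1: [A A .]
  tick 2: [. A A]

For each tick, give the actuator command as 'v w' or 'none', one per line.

tick 0:
  layer 0 (escape) active — direct: (2, -1)
  layer 1 (follow_wall) active — inhibits: none
  layer 2 (halt) idle — unchanged: none
  → actuator none
tick 1:
  layer 0 (escape) active — direct: (2, -1)
  layer 1 (follow_wall) active — inhibits: none
  layer 2 (halt) idle — unchanged: none
  → actuator none
tick 2:
  layer 0 (escape) idle — none
  layer 1 (follow_wall) active — inhibits: none
  layer 2 (halt) active — suppresses: (-2, 1)
  → actuator (-2, 1)

none
none
-2 1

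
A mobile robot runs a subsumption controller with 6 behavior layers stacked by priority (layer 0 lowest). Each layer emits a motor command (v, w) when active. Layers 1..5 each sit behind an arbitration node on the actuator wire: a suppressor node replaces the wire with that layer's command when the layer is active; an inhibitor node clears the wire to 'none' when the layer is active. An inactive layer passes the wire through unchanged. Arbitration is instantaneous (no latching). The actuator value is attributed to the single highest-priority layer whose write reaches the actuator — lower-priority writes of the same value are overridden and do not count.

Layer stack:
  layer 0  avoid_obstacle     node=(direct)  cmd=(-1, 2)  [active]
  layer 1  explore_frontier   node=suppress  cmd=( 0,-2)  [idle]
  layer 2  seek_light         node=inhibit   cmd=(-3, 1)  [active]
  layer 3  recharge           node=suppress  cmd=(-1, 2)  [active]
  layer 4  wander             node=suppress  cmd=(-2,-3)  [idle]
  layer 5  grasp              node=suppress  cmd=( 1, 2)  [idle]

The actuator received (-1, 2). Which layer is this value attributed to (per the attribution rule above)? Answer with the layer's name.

layer 0 (avoid_obstacle) active — direct: (-1, 2)
layer 1 (explore_frontier) idle — unchanged: (-1, 2)
layer 2 (seek_light) active — inhibits: none
layer 3 (recharge) active — suppresses: (-1, 2)
layer 4 (wander) idle — unchanged: (-1, 2)
layer 5 (grasp) idle — unchanged: (-1, 2)
→ actuator (-1, 2)
last writer: layer 3 = recharge

recharge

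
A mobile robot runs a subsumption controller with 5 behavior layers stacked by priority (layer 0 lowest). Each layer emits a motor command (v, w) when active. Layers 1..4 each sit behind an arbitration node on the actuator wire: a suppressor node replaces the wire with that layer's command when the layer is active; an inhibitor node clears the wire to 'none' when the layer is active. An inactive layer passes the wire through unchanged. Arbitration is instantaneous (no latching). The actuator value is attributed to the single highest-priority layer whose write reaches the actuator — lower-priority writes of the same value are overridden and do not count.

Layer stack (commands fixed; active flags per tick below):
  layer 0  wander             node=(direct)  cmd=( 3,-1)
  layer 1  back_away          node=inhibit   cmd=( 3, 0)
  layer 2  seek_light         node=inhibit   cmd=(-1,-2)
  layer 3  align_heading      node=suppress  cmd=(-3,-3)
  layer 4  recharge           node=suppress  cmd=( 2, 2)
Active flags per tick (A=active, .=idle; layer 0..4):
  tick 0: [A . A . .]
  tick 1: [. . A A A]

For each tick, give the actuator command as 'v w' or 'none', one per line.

none
2 2

tick 0:
  [0] wander on; wire := (3, -1)
  [1] back_away off; pass (3, -1)
  [2] seek_light on (inhibit); wire := none
  [3] align_heading off; pass none
  [4] recharge off; pass none
  output none
tick 1:
  [0] wander off; wire := none
  [1] back_away off; pass none
  [2] seek_light on (inhibit); wire := none
  [3] align_heading on (suppress); wire := (-3, -3)
  [4] recharge on (suppress); wire := (2, 2)
  output (2, 2)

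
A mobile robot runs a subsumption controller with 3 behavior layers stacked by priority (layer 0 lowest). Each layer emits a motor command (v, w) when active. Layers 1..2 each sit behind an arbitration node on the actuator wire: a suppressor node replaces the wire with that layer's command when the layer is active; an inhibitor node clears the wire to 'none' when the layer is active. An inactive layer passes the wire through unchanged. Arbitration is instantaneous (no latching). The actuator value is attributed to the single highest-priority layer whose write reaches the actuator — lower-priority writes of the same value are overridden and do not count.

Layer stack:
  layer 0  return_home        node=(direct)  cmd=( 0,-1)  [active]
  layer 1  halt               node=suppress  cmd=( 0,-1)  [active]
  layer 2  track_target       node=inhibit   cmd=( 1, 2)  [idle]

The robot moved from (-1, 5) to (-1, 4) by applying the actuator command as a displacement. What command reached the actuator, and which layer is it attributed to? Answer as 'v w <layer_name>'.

0 -1 halt

displacement = (-1, 4) − (-1, 5) = (0, -1)
L0 return_home: active, feeds wire = (0, -1)
L1 halt: active, suppressor → wire = (0, -1)
L2 track_target: idle → wire stays (0, -1)
actuator = (0, -1) — from layer 1 (halt)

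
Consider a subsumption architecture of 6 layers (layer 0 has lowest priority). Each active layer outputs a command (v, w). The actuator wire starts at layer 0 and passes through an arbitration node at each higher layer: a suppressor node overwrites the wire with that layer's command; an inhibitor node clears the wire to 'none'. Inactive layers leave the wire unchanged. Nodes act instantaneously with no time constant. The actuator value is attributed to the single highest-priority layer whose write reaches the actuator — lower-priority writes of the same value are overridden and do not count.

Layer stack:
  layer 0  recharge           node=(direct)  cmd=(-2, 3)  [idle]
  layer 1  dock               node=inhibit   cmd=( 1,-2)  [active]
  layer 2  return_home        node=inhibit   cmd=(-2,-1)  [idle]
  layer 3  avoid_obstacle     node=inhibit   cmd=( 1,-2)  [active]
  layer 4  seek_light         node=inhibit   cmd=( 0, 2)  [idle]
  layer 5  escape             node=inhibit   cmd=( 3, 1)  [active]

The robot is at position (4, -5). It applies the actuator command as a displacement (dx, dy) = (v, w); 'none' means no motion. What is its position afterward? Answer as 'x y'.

4 -5

layer 0 (recharge) idle — none
layer 1 (dock) active — inhibits: none
layer 2 (return_home) idle — unchanged: none
layer 3 (avoid_obstacle) active — inhibits: none
layer 4 (seek_light) idle — unchanged: none
layer 5 (escape) active — inhibits: none
→ actuator none
position: (4, -5) + none = (4, -5)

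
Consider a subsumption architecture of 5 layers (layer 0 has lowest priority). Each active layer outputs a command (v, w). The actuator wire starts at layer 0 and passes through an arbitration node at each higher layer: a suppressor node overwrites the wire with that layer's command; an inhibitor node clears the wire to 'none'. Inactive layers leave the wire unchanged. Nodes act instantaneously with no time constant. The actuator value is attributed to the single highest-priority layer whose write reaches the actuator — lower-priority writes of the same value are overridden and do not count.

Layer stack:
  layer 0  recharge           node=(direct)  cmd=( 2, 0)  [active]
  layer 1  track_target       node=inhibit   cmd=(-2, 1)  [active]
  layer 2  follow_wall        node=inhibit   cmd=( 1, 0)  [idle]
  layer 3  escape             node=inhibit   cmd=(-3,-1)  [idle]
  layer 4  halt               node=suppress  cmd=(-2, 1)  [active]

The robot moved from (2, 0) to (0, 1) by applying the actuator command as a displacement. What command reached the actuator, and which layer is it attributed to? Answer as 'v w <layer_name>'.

-2 1 halt

displacement = (0, 1) − (2, 0) = (-2, 1)
layer 0 (recharge) active — direct: (2, 0)
layer 1 (track_target) active — inhibits: none
layer 2 (follow_wall) idle — unchanged: none
layer 3 (escape) idle — unchanged: none
layer 4 (halt) active — suppresses: (-2, 1)
→ actuator (-2, 1) — from layer 4 (halt)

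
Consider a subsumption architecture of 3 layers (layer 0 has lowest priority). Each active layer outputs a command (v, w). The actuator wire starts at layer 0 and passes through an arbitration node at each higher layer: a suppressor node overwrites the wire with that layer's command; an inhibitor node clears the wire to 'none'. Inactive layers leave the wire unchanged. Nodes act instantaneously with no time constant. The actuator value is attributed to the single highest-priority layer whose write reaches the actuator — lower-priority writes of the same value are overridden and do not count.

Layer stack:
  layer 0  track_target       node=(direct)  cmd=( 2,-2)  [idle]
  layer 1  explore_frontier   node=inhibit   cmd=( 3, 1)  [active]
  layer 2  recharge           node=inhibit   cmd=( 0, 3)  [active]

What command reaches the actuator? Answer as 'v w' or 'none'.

L0 track_target: idle → wire = none
L1 explore_frontier: active, inhibitor → wire = none
L2 recharge: active, inhibitor → wire = none
actuator = none

none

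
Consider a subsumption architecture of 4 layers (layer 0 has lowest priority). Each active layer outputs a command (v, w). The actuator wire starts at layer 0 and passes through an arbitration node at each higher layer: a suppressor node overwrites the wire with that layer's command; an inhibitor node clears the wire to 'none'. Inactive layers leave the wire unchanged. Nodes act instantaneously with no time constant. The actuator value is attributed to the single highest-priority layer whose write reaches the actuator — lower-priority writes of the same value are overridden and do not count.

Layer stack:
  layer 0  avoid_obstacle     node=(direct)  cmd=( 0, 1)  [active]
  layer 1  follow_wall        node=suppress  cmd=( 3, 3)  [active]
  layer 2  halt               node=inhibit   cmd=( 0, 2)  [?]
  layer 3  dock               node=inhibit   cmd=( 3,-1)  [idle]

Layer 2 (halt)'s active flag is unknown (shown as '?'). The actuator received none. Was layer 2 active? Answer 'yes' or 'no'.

If layer 2 is active=yes:
  actuator would be none
If layer 2 is active=no:
  actuator would be (3, 3)
Observed none, so layer 2 was active.

yes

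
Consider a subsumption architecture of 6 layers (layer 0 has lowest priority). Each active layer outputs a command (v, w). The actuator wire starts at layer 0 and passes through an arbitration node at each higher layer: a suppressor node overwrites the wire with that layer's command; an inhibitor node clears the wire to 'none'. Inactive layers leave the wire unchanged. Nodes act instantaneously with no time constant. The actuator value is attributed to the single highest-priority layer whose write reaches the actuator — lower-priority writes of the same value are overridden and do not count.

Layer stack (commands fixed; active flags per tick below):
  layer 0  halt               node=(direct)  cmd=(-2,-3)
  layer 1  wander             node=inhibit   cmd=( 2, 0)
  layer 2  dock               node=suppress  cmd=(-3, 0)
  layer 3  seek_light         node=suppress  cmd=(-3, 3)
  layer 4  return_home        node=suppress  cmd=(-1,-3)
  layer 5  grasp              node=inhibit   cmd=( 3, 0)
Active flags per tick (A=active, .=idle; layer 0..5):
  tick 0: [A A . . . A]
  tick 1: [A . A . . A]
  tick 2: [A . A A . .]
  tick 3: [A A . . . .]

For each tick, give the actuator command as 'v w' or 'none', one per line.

tick 0:
  L0 halt: active, feeds wire = (-2, -3)
  L1 wander: active, inhibitor → wire = none
  L2 dock: idle → wire stays none
  L3 seek_light: idle → wire stays none
  L4 return_home: idle → wire stays none
  L5 grasp: active, inhibitor → wire = none
  actuator = none
tick 1:
  L0 halt: active, feeds wire = (-2, -3)
  L1 wander: idle → wire stays (-2, -3)
  L2 dock: active, suppressor → wire = (-3, 0)
  L3 seek_light: idle → wire stays (-3, 0)
  L4 return_home: idle → wire stays (-3, 0)
  L5 grasp: active, inhibitor → wire = none
  actuator = none
tick 2:
  L0 halt: active, feeds wire = (-2, -3)
  L1 wander: idle → wire stays (-2, -3)
  L2 dock: active, suppressor → wire = (-3, 0)
  L3 seek_light: active, suppressor → wire = (-3, 3)
  L4 return_home: idle → wire stays (-3, 3)
  L5 grasp: idle → wire stays (-3, 3)
  actuator = (-3, 3)
tick 3:
  L0 halt: active, feeds wire = (-2, -3)
  L1 wander: active, inhibitor → wire = none
  L2 dock: idle → wire stays none
  L3 seek_light: idle → wire stays none
  L4 return_home: idle → wire stays none
  L5 grasp: idle → wire stays none
  actuator = none

none
none
-3 3
none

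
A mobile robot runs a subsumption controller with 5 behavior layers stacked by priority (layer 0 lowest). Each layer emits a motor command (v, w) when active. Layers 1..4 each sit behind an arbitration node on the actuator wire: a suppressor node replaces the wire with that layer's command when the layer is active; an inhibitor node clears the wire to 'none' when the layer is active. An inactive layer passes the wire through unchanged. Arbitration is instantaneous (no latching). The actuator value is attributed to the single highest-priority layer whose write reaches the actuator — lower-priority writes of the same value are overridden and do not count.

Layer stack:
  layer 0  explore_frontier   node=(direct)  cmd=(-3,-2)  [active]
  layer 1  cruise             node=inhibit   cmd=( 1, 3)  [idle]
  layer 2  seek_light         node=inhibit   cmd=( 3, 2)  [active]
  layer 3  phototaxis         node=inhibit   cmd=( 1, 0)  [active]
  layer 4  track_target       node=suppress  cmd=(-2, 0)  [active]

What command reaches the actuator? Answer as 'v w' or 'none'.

-2 0

layer 0 (explore_frontier) active — direct: (-3, -2)
layer 1 (cruise) idle — unchanged: (-3, -2)
layer 2 (seek_light) active — inhibits: none
layer 3 (phototaxis) active — inhibits: none
layer 4 (track_target) active — suppresses: (-2, 0)
→ actuator (-2, 0)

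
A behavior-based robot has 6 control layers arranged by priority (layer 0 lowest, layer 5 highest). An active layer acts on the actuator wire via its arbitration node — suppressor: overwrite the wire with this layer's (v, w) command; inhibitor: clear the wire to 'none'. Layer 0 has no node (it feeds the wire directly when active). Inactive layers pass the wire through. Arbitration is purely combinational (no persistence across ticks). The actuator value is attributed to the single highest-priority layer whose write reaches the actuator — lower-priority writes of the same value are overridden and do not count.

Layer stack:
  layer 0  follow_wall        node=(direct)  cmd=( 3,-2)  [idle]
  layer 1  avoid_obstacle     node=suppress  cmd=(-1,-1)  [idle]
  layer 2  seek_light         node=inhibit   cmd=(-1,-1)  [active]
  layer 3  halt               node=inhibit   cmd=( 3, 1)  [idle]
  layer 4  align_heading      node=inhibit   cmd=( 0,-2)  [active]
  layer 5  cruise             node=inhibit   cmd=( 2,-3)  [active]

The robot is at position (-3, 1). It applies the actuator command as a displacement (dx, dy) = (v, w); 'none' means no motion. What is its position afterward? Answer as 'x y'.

-3 1

[0] follow_wall off; wire := none
[1] avoid_obstacle off; pass none
[2] seek_light on (inhibit); wire := none
[3] halt off; pass none
[4] align_heading on (inhibit); wire := none
[5] cruise on (inhibit); wire := none
output none
position: (-3, 1) + none = (-3, 1)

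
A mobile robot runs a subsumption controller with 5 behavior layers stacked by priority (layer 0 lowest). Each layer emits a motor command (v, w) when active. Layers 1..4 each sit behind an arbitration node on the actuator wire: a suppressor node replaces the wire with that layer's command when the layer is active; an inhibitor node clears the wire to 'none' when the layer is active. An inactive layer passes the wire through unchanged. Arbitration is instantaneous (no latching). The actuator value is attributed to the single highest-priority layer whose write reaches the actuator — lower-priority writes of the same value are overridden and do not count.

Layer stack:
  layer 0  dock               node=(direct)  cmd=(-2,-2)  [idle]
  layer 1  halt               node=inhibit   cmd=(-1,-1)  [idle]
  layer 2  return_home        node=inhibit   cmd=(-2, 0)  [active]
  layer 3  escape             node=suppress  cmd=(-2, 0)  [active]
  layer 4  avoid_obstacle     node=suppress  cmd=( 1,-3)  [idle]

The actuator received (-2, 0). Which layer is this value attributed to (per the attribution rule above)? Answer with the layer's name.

[0] dock off; wire := none
[1] halt off; pass none
[2] return_home on (inhibit); wire := none
[3] escape on (suppress); wire := (-2, 0)
[4] avoid_obstacle off; pass (-2, 0)
output (-2, 0)
last writer: layer 3 = escape

escape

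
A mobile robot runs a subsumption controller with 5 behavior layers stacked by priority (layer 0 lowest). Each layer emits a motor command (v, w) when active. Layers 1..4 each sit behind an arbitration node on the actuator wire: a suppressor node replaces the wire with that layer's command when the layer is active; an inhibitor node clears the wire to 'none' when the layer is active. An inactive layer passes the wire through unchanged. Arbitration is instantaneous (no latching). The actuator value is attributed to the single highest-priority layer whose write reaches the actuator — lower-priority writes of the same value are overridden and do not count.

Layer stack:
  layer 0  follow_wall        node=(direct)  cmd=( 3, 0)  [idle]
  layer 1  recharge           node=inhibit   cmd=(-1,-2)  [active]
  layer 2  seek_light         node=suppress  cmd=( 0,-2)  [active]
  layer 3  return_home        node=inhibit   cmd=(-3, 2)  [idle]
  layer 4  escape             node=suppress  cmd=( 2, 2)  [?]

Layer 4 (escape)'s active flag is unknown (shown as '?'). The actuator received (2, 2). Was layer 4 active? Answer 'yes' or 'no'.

If layer 4 is active=yes:
  actuator would be (2, 2)
If layer 4 is active=no:
  actuator would be (0, -2)
Observed (2, 2), so layer 4 was active.

yes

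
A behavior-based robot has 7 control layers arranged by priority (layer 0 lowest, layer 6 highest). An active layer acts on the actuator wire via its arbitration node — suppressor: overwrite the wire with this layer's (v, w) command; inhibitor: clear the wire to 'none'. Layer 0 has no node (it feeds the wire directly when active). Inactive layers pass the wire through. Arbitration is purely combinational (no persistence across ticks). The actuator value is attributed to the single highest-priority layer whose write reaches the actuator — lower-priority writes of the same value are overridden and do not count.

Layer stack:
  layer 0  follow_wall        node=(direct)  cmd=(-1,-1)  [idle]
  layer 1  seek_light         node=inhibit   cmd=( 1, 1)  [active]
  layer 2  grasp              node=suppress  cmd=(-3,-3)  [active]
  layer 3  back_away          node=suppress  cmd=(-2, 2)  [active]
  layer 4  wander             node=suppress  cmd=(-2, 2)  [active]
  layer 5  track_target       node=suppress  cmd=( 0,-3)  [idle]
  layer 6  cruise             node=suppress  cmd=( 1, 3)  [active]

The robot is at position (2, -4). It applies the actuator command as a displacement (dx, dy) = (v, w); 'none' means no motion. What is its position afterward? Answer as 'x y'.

[0] follow_wall off; wire := none
[1] seek_light on (inhibit); wire := none
[2] grasp on (suppress); wire := (-3, -3)
[3] back_away on (suppress); wire := (-2, 2)
[4] wander on (suppress); wire := (-2, 2)
[5] track_target off; pass (-2, 2)
[6] cruise on (suppress); wire := (1, 3)
output (1, 3)
position: (2, -4) + (1, 3) = (3, -1)

3 -1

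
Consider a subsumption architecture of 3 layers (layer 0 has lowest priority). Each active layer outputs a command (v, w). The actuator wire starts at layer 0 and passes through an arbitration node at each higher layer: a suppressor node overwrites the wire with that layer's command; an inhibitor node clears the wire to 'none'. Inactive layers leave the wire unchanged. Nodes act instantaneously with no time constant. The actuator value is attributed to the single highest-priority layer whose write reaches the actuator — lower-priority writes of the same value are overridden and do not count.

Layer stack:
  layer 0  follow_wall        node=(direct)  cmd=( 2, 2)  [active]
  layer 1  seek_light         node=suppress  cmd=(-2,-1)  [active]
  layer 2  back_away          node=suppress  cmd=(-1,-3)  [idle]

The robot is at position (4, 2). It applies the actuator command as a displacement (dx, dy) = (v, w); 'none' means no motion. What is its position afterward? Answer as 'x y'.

2 1

L0 follow_wall: active, feeds wire = (2, 2)
L1 seek_light: active, suppressor → wire = (-2, -1)
L2 back_away: idle → wire stays (-2, -1)
actuator = (-2, -1)
position: (4, 2) + (-2, -1) = (2, 1)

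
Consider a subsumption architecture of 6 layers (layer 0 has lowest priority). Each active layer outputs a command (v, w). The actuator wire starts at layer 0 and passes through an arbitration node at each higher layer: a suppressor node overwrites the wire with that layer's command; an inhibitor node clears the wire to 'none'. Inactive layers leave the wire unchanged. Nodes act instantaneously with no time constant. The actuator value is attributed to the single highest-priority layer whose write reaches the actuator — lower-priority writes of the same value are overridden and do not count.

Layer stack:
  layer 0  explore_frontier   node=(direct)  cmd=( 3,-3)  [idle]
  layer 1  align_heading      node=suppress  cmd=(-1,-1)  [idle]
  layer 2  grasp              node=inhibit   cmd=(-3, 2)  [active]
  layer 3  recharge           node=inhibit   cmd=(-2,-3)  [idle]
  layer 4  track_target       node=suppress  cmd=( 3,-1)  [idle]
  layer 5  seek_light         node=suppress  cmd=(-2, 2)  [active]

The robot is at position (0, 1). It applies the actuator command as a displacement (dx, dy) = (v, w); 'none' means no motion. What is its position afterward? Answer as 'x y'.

[0] explore_frontier off; wire := none
[1] align_heading off; pass none
[2] grasp on (inhibit); wire := none
[3] recharge off; pass none
[4] track_target off; pass none
[5] seek_light on (suppress); wire := (-2, 2)
output (-2, 2)
position: (0, 1) + (-2, 2) = (-2, 3)

-2 3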